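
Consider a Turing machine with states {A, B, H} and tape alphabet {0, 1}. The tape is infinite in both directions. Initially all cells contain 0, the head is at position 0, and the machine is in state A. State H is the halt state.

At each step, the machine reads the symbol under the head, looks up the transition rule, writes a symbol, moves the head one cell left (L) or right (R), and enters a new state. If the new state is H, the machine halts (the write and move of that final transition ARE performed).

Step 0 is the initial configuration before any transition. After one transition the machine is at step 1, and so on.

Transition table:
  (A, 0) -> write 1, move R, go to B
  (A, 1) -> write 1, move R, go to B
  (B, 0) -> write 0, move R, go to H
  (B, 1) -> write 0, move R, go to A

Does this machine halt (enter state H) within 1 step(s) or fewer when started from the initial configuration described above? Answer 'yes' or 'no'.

Step 1: in state A at pos 0, read 0 -> (A,0)->write 1,move R,goto B. Now: state=B, head=1, tape[-1..2]=0100 (head:   ^)
After 1 step(s): state = B (not H) -> not halted within 1 -> no

Answer: no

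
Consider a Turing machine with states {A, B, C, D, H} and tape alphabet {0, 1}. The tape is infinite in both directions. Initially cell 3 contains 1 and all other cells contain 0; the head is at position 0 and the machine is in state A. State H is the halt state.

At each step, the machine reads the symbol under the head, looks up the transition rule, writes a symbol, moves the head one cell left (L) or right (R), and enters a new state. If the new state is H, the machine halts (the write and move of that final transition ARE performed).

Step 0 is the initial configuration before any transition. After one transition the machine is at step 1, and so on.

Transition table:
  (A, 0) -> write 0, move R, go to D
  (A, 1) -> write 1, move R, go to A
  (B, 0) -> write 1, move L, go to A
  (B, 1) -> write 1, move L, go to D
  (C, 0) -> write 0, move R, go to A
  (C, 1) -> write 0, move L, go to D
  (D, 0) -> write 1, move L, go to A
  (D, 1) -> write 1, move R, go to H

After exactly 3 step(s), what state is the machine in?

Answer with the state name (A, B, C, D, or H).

Answer: D

Derivation:
Step 1: in state A at pos 0, read 0 -> (A,0)->write 0,move R,goto D. Now: state=D, head=1, tape[-1..4]=000010 (head:   ^)
Step 2: in state D at pos 1, read 0 -> (D,0)->write 1,move L,goto A. Now: state=A, head=0, tape[-1..4]=001010 (head:  ^)
Step 3: in state A at pos 0, read 0 -> (A,0)->write 0,move R,goto D. Now: state=D, head=1, tape[-1..4]=001010 (head:   ^)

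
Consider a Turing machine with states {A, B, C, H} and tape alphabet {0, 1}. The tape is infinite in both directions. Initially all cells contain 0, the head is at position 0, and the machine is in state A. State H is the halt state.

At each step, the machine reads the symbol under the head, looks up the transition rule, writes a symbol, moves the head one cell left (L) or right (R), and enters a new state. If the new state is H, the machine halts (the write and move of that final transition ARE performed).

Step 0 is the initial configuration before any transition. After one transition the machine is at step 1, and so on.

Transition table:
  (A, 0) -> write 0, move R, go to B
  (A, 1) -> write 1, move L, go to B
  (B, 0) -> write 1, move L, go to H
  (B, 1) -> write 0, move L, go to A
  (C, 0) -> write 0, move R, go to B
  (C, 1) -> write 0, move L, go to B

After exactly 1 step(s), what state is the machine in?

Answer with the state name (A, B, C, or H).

Step 1: in state A at pos 0, read 0 -> (A,0)->write 0,move R,goto B. Now: state=B, head=1, tape[-1..2]=0000 (head:   ^)

Answer: B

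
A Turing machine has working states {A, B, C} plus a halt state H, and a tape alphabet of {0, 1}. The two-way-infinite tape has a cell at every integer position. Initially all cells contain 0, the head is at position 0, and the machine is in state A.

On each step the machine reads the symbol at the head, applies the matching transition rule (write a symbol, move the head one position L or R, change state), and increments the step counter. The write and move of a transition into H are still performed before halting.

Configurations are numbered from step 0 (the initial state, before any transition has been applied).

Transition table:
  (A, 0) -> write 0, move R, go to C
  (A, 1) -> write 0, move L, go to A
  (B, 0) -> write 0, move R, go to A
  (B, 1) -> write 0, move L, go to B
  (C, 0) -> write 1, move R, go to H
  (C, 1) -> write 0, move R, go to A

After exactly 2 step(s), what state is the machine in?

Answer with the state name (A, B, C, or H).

Step 1: in state A at pos 0, read 0 -> (A,0)->write 0,move R,goto C. Now: state=C, head=1, tape[-1..2]=0000 (head:   ^)
Step 2: in state C at pos 1, read 0 -> (C,0)->write 1,move R,goto H. Now: state=H, head=2, tape[-1..3]=00100 (head:    ^)

Answer: H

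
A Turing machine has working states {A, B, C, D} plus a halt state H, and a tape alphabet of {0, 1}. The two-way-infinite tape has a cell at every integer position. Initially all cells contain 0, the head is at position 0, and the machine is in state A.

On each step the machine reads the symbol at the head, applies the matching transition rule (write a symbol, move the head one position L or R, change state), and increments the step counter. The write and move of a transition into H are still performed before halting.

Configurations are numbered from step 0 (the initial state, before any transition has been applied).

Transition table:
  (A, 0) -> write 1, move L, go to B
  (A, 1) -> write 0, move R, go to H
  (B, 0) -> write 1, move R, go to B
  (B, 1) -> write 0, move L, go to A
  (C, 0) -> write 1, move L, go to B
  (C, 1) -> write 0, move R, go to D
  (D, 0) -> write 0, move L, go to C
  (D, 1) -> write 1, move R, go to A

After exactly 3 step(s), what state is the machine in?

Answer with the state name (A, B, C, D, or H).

Step 1: in state A at pos 0, read 0 -> (A,0)->write 1,move L,goto B. Now: state=B, head=-1, tape[-2..1]=0010 (head:  ^)
Step 2: in state B at pos -1, read 0 -> (B,0)->write 1,move R,goto B. Now: state=B, head=0, tape[-2..1]=0110 (head:   ^)
Step 3: in state B at pos 0, read 1 -> (B,1)->write 0,move L,goto A. Now: state=A, head=-1, tape[-2..1]=0100 (head:  ^)

Answer: A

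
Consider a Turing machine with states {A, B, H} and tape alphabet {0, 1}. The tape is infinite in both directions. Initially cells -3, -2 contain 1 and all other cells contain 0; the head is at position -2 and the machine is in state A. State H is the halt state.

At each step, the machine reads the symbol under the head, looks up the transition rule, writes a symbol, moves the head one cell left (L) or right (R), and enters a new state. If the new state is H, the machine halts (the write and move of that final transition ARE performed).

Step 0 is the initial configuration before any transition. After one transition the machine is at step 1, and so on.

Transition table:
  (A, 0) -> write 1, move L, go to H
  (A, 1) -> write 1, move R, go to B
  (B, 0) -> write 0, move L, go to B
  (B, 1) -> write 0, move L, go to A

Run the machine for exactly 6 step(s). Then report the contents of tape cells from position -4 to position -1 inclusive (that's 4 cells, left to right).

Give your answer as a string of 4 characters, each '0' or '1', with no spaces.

Step 1: in state A at pos -2, read 1 -> (A,1)->write 1,move R,goto B. Now: state=B, head=-1, tape[-4..0]=01100 (head:    ^)
Step 2: in state B at pos -1, read 0 -> (B,0)->write 0,move L,goto B. Now: state=B, head=-2, tape[-4..0]=01100 (head:   ^)
Step 3: in state B at pos -2, read 1 -> (B,1)->write 0,move L,goto A. Now: state=A, head=-3, tape[-4..0]=01000 (head:  ^)
Step 4: in state A at pos -3, read 1 -> (A,1)->write 1,move R,goto B. Now: state=B, head=-2, tape[-4..0]=01000 (head:   ^)
Step 5: in state B at pos -2, read 0 -> (B,0)->write 0,move L,goto B. Now: state=B, head=-3, tape[-4..0]=01000 (head:  ^)
Step 6: in state B at pos -3, read 1 -> (B,1)->write 0,move L,goto A. Now: state=A, head=-4, tape[-5..0]=000000 (head:  ^)

Answer: 0000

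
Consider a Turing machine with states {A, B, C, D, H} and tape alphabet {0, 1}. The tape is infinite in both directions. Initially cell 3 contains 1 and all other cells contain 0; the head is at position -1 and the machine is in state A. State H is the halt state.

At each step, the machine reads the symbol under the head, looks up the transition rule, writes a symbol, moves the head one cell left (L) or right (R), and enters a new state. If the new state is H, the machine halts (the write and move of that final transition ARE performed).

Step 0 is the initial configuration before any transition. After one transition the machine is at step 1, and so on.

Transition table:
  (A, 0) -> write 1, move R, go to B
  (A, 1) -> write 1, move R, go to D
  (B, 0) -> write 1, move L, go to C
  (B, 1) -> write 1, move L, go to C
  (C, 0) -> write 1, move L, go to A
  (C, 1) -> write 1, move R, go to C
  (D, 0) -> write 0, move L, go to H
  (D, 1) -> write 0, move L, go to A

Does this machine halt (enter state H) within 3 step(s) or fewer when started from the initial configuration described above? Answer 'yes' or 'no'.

Step 1: in state A at pos -1, read 0 -> (A,0)->write 1,move R,goto B. Now: state=B, head=0, tape[-2..4]=0100010 (head:   ^)
Step 2: in state B at pos 0, read 0 -> (B,0)->write 1,move L,goto C. Now: state=C, head=-1, tape[-2..4]=0110010 (head:  ^)
Step 3: in state C at pos -1, read 1 -> (C,1)->write 1,move R,goto C. Now: state=C, head=0, tape[-2..4]=0110010 (head:   ^)
After 3 step(s): state = C (not H) -> not halted within 3 -> no

Answer: no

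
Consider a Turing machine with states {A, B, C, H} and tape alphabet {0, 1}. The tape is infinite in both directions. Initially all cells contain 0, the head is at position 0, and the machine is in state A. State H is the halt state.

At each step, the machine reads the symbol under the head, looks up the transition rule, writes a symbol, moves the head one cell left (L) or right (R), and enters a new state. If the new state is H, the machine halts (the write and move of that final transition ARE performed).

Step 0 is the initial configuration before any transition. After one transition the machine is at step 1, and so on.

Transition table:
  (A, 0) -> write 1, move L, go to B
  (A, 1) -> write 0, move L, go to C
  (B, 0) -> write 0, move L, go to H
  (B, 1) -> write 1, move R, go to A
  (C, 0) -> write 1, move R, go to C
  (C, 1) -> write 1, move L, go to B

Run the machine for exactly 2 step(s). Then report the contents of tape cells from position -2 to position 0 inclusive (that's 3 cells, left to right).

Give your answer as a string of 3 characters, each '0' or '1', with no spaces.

Answer: 001

Derivation:
Step 1: in state A at pos 0, read 0 -> (A,0)->write 1,move L,goto B. Now: state=B, head=-1, tape[-2..1]=0010 (head:  ^)
Step 2: in state B at pos -1, read 0 -> (B,0)->write 0,move L,goto H. Now: state=H, head=-2, tape[-3..1]=00010 (head:  ^)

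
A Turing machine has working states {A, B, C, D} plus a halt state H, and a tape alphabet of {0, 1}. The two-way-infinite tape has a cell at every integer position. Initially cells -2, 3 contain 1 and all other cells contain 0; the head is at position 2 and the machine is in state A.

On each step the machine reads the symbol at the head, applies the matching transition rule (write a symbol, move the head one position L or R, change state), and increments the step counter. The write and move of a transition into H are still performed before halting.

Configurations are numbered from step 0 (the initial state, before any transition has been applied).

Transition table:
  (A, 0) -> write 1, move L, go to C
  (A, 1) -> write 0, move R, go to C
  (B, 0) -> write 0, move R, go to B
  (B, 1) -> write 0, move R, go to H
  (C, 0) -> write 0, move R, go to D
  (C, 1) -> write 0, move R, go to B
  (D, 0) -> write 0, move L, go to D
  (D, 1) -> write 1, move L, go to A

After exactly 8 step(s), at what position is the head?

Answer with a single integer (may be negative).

Answer: 0

Derivation:
Step 1: in state A at pos 2, read 0 -> (A,0)->write 1,move L,goto C. Now: state=C, head=1, tape[-3..4]=01000110 (head:     ^)
Step 2: in state C at pos 1, read 0 -> (C,0)->write 0,move R,goto D. Now: state=D, head=2, tape[-3..4]=01000110 (head:      ^)
Step 3: in state D at pos 2, read 1 -> (D,1)->write 1,move L,goto A. Now: state=A, head=1, tape[-3..4]=01000110 (head:     ^)
Step 4: in state A at pos 1, read 0 -> (A,0)->write 1,move L,goto C. Now: state=C, head=0, tape[-3..4]=01001110 (head:    ^)
Step 5: in state C at pos 0, read 0 -> (C,0)->write 0,move R,goto D. Now: state=D, head=1, tape[-3..4]=01001110 (head:     ^)
Step 6: in state D at pos 1, read 1 -> (D,1)->write 1,move L,goto A. Now: state=A, head=0, tape[-3..4]=01001110 (head:    ^)
Step 7: in state A at pos 0, read 0 -> (A,0)->write 1,move L,goto C. Now: state=C, head=-1, tape[-3..4]=01011110 (head:   ^)
Step 8: in state C at pos -1, read 0 -> (C,0)->write 0,move R,goto D. Now: state=D, head=0, tape[-3..4]=01011110 (head:    ^)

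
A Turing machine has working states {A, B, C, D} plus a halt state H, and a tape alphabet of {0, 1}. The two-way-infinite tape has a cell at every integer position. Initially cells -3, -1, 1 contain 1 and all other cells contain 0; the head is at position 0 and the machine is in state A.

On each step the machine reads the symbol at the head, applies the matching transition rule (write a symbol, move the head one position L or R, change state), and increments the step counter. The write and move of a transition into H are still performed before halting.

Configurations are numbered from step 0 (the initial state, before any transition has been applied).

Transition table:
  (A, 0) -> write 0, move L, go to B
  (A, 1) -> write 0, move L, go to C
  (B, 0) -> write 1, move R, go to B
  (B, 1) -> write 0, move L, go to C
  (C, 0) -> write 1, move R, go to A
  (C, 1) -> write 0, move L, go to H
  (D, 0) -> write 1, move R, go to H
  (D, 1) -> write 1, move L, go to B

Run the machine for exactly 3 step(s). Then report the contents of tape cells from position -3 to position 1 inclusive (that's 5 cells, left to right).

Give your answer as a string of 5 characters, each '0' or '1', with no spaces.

Answer: 11001

Derivation:
Step 1: in state A at pos 0, read 0 -> (A,0)->write 0,move L,goto B. Now: state=B, head=-1, tape[-4..2]=0101010 (head:    ^)
Step 2: in state B at pos -1, read 1 -> (B,1)->write 0,move L,goto C. Now: state=C, head=-2, tape[-4..2]=0100010 (head:   ^)
Step 3: in state C at pos -2, read 0 -> (C,0)->write 1,move R,goto A. Now: state=A, head=-1, tape[-4..2]=0110010 (head:    ^)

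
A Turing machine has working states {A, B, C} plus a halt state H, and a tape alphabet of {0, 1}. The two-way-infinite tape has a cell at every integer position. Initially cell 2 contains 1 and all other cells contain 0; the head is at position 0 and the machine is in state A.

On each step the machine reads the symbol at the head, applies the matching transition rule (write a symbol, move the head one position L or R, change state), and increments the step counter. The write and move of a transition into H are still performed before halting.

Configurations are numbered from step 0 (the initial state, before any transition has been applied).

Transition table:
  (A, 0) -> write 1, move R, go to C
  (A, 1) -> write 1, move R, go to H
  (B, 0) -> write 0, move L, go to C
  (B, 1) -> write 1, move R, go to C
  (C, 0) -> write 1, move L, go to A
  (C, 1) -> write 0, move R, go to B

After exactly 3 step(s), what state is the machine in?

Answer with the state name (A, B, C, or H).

Step 1: in state A at pos 0, read 0 -> (A,0)->write 1,move R,goto C. Now: state=C, head=1, tape[-1..3]=01010 (head:   ^)
Step 2: in state C at pos 1, read 0 -> (C,0)->write 1,move L,goto A. Now: state=A, head=0, tape[-1..3]=01110 (head:  ^)
Step 3: in state A at pos 0, read 1 -> (A,1)->write 1,move R,goto H. Now: state=H, head=1, tape[-1..3]=01110 (head:   ^)

Answer: H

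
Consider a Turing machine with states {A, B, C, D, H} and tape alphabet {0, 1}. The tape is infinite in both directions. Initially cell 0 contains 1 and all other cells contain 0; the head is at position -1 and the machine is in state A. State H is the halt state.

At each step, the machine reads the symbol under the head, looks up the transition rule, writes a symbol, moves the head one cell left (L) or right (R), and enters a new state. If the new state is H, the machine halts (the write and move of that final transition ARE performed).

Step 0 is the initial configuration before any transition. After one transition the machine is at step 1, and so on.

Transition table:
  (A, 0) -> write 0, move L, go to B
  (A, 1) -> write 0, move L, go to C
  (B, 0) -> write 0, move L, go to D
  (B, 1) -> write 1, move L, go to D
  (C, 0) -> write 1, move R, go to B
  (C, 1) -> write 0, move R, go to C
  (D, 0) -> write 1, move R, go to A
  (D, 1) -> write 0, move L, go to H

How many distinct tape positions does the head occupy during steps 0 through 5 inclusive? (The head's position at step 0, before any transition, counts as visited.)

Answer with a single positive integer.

Step 1: in state A at pos -1, read 0 -> (A,0)->write 0,move L,goto B. Now: state=B, head=-2, tape[-3..1]=00010 (head:  ^)
Step 2: in state B at pos -2, read 0 -> (B,0)->write 0,move L,goto D. Now: state=D, head=-3, tape[-4..1]=000010 (head:  ^)
Step 3: in state D at pos -3, read 0 -> (D,0)->write 1,move R,goto A. Now: state=A, head=-2, tape[-4..1]=010010 (head:   ^)
Step 4: in state A at pos -2, read 0 -> (A,0)->write 0,move L,goto B. Now: state=B, head=-3, tape[-4..1]=010010 (head:  ^)
Step 5: in state B at pos -3, read 1 -> (B,1)->write 1,move L,goto D. Now: state=D, head=-4, tape[-5..1]=0010010 (head:  ^)
Head positions at steps 0..5: starting at -1, distinct positions visited = {-4, -3, -2, -1} -> 4 position(s)

Answer: 4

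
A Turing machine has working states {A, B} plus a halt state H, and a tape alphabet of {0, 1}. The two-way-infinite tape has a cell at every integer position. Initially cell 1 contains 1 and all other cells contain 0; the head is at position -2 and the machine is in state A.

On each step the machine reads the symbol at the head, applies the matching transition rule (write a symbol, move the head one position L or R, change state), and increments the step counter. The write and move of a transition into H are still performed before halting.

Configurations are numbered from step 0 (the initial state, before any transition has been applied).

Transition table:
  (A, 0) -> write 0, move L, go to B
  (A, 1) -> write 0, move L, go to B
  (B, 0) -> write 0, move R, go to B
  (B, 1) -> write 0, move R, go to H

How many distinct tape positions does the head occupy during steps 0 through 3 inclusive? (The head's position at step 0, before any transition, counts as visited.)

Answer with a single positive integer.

Answer: 3

Derivation:
Step 1: in state A at pos -2, read 0 -> (A,0)->write 0,move L,goto B. Now: state=B, head=-3, tape[-4..2]=0000010 (head:  ^)
Step 2: in state B at pos -3, read 0 -> (B,0)->write 0,move R,goto B. Now: state=B, head=-2, tape[-4..2]=0000010 (head:   ^)
Step 3: in state B at pos -2, read 0 -> (B,0)->write 0,move R,goto B. Now: state=B, head=-1, tape[-4..2]=0000010 (head:    ^)
Head positions at steps 0..3: starting at -2, distinct positions visited = {-3, -2, -1} -> 3 position(s)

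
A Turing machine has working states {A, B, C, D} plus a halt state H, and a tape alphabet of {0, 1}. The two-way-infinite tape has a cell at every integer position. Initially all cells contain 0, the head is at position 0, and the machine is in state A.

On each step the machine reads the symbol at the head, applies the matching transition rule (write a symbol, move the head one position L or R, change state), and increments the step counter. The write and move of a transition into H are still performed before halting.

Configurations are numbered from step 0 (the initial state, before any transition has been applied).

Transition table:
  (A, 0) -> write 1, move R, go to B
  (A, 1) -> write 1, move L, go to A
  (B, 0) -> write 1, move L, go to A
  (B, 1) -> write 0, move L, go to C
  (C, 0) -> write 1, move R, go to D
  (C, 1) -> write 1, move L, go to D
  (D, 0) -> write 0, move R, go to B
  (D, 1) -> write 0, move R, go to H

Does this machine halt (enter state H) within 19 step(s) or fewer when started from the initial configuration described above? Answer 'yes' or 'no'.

Answer: yes

Derivation:
Step 1: in state A at pos 0, read 0 -> (A,0)->write 1,move R,goto B. Now: state=B, head=1, tape[-1..2]=0100 (head:   ^)
Step 2: in state B at pos 1, read 0 -> (B,0)->write 1,move L,goto A. Now: state=A, head=0, tape[-1..2]=0110 (head:  ^)
Step 3: in state A at pos 0, read 1 -> (A,1)->write 1,move L,goto A. Now: state=A, head=-1, tape[-2..2]=00110 (head:  ^)
Step 4: in state A at pos -1, read 0 -> (A,0)->write 1,move R,goto B. Now: state=B, head=0, tape[-2..2]=01110 (head:   ^)
Step 5: in state B at pos 0, read 1 -> (B,1)->write 0,move L,goto C. Now: state=C, head=-1, tape[-2..2]=01010 (head:  ^)
Step 6: in state C at pos -1, read 1 -> (C,1)->write 1,move L,goto D. Now: state=D, head=-2, tape[-3..2]=001010 (head:  ^)
Step 7: in state D at pos -2, read 0 -> (D,0)->write 0,move R,goto B. Now: state=B, head=-1, tape[-3..2]=001010 (head:   ^)
Step 8: in state B at pos -1, read 1 -> (B,1)->write 0,move L,goto C. Now: state=C, head=-2, tape[-3..2]=000010 (head:  ^)
Step 9: in state C at pos -2, read 0 -> (C,0)->write 1,move R,goto D. Now: state=D, head=-1, tape[-3..2]=010010 (head:   ^)
Step 10: in state D at pos -1, read 0 -> (D,0)->write 0,move R,goto B. Now: state=B, head=0, tape[-3..2]=010010 (head:    ^)
Step 11: in state B at pos 0, read 0 -> (B,0)->write 1,move L,goto A. Now: state=A, head=-1, tape[-3..2]=010110 (head:   ^)
Step 12: in state A at pos -1, read 0 -> (A,0)->write 1,move R,goto B. Now: state=B, head=0, tape[-3..2]=011110 (head:    ^)
Step 13: in state B at pos 0, read 1 -> (B,1)->write 0,move L,goto C. Now: state=C, head=-1, tape[-3..2]=011010 (head:   ^)
Step 14: in state C at pos -1, read 1 -> (C,1)->write 1,move L,goto D. Now: state=D, head=-2, tape[-3..2]=011010 (head:  ^)
Step 15: in state D at pos -2, read 1 -> (D,1)->write 0,move R,goto H. Now: state=H, head=-1, tape[-3..2]=001010 (head:   ^)
State H reached at step 15; 15 <= 19 -> yes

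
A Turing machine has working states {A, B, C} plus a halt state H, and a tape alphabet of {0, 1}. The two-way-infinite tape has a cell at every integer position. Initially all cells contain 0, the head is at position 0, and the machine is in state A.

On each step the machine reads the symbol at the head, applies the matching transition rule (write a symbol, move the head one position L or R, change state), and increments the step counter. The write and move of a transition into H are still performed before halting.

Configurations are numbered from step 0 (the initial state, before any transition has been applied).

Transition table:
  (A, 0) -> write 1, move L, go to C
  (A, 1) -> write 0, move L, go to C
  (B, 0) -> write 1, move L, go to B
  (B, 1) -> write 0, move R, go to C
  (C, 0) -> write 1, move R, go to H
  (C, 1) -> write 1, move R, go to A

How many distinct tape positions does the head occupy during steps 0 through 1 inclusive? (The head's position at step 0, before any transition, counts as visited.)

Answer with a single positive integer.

Answer: 2

Derivation:
Step 1: in state A at pos 0, read 0 -> (A,0)->write 1,move L,goto C. Now: state=C, head=-1, tape[-2..1]=0010 (head:  ^)
Head positions at steps 0..1: starting at 0, distinct positions visited = {-1, 0} -> 2 position(s)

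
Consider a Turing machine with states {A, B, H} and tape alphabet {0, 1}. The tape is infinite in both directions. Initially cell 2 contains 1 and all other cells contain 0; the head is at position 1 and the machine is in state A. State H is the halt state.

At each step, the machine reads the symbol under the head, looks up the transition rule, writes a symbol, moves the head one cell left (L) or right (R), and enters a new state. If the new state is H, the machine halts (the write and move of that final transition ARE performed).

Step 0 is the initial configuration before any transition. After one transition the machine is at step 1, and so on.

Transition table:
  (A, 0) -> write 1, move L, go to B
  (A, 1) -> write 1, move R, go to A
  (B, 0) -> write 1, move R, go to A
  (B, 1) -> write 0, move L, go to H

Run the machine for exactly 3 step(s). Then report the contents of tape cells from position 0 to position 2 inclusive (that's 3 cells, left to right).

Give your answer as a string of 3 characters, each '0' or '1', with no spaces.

Step 1: in state A at pos 1, read 0 -> (A,0)->write 1,move L,goto B. Now: state=B, head=0, tape[-1..3]=00110 (head:  ^)
Step 2: in state B at pos 0, read 0 -> (B,0)->write 1,move R,goto A. Now: state=A, head=1, tape[-1..3]=01110 (head:   ^)
Step 3: in state A at pos 1, read 1 -> (A,1)->write 1,move R,goto A. Now: state=A, head=2, tape[-1..3]=01110 (head:    ^)

Answer: 111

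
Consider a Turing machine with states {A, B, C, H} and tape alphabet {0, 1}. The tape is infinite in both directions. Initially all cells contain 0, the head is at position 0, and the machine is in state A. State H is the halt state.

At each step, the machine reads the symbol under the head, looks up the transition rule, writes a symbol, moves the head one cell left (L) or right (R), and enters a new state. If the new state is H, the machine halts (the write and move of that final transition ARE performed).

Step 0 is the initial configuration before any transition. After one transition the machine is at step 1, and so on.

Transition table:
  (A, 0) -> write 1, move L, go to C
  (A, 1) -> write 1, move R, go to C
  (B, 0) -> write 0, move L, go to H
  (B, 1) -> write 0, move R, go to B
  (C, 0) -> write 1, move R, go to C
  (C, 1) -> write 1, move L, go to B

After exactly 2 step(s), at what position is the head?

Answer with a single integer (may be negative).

Answer: 0

Derivation:
Step 1: in state A at pos 0, read 0 -> (A,0)->write 1,move L,goto C. Now: state=C, head=-1, tape[-2..1]=0010 (head:  ^)
Step 2: in state C at pos -1, read 0 -> (C,0)->write 1,move R,goto C. Now: state=C, head=0, tape[-2..1]=0110 (head:   ^)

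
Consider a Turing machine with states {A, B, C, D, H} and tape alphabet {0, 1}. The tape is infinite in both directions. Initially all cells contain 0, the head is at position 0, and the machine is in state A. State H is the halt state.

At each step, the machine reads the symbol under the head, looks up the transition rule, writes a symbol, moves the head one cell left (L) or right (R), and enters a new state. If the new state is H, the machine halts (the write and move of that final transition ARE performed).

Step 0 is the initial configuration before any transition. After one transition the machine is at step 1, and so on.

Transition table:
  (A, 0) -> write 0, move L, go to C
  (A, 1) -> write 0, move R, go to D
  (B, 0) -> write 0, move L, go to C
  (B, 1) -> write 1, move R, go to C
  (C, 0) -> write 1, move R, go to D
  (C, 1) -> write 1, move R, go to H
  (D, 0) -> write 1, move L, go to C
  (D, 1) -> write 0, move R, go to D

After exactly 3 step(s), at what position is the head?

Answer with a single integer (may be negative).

Answer: -1

Derivation:
Step 1: in state A at pos 0, read 0 -> (A,0)->write 0,move L,goto C. Now: state=C, head=-1, tape[-2..1]=0000 (head:  ^)
Step 2: in state C at pos -1, read 0 -> (C,0)->write 1,move R,goto D. Now: state=D, head=0, tape[-2..1]=0100 (head:   ^)
Step 3: in state D at pos 0, read 0 -> (D,0)->write 1,move L,goto C. Now: state=C, head=-1, tape[-2..1]=0110 (head:  ^)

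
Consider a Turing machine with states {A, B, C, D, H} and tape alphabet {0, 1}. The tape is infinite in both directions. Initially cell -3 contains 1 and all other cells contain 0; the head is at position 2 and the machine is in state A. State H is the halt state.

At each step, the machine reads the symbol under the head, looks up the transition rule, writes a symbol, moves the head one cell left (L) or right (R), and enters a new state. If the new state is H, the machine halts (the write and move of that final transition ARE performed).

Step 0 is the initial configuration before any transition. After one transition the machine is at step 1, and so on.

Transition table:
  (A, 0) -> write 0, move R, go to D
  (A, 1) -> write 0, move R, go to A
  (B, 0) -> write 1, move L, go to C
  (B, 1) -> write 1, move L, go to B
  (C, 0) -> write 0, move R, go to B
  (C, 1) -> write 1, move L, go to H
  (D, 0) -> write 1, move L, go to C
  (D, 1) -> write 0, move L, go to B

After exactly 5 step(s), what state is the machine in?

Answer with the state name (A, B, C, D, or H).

Answer: C

Derivation:
Step 1: in state A at pos 2, read 0 -> (A,0)->write 0,move R,goto D. Now: state=D, head=3, tape[-4..4]=010000000 (head:        ^)
Step 2: in state D at pos 3, read 0 -> (D,0)->write 1,move L,goto C. Now: state=C, head=2, tape[-4..4]=010000010 (head:       ^)
Step 3: in state C at pos 2, read 0 -> (C,0)->write 0,move R,goto B. Now: state=B, head=3, tape[-4..4]=010000010 (head:        ^)
Step 4: in state B at pos 3, read 1 -> (B,1)->write 1,move L,goto B. Now: state=B, head=2, tape[-4..4]=010000010 (head:       ^)
Step 5: in state B at pos 2, read 0 -> (B,0)->write 1,move L,goto C. Now: state=C, head=1, tape[-4..4]=010000110 (head:      ^)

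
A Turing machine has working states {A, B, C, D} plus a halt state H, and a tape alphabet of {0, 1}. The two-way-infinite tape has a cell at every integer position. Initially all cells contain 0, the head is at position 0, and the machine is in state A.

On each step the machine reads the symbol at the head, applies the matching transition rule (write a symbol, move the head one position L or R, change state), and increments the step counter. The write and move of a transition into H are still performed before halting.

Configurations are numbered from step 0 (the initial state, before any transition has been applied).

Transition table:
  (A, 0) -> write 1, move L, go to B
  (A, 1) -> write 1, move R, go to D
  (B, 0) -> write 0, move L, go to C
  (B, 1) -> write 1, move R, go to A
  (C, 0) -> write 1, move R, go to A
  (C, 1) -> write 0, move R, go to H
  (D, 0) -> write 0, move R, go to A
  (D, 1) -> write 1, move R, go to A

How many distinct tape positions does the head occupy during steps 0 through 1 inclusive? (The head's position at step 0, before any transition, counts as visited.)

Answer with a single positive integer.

Answer: 2

Derivation:
Step 1: in state A at pos 0, read 0 -> (A,0)->write 1,move L,goto B. Now: state=B, head=-1, tape[-2..1]=0010 (head:  ^)
Head positions at steps 0..1: starting at 0, distinct positions visited = {-1, 0} -> 2 position(s)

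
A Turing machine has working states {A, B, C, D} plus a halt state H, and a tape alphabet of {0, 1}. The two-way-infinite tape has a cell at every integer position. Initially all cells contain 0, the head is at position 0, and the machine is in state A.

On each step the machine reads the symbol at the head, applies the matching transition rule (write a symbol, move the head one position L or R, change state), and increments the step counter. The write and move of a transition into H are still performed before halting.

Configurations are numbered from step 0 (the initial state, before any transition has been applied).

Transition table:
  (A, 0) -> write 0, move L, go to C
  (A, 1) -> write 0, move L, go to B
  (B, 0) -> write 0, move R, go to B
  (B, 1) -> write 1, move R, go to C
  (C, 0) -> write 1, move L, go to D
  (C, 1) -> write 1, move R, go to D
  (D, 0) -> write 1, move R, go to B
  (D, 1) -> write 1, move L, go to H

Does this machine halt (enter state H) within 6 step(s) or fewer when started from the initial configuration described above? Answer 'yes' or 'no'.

Step 1: in state A at pos 0, read 0 -> (A,0)->write 0,move L,goto C. Now: state=C, head=-1, tape[-2..1]=0000 (head:  ^)
Step 2: in state C at pos -1, read 0 -> (C,0)->write 1,move L,goto D. Now: state=D, head=-2, tape[-3..1]=00100 (head:  ^)
Step 3: in state D at pos -2, read 0 -> (D,0)->write 1,move R,goto B. Now: state=B, head=-1, tape[-3..1]=01100 (head:   ^)
Step 4: in state B at pos -1, read 1 -> (B,1)->write 1,move R,goto C. Now: state=C, head=0, tape[-3..1]=01100 (head:    ^)
Step 5: in state C at pos 0, read 0 -> (C,0)->write 1,move L,goto D. Now: state=D, head=-1, tape[-3..1]=01110 (head:   ^)
Step 6: in state D at pos -1, read 1 -> (D,1)->write 1,move L,goto H. Now: state=H, head=-2, tape[-3..1]=01110 (head:  ^)
State H reached at step 6; 6 <= 6 -> yes

Answer: yes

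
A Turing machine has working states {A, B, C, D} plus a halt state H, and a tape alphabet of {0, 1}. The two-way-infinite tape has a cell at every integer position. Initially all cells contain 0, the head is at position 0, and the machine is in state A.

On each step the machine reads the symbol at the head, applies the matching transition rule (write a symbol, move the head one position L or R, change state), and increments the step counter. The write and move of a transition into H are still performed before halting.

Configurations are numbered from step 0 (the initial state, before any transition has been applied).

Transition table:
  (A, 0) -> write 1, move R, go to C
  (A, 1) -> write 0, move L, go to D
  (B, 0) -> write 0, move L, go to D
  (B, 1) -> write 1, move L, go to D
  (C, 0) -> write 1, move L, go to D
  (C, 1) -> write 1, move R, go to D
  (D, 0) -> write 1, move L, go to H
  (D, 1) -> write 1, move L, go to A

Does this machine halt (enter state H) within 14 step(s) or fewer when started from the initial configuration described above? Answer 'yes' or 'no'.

Answer: yes

Derivation:
Step 1: in state A at pos 0, read 0 -> (A,0)->write 1,move R,goto C. Now: state=C, head=1, tape[-1..2]=0100 (head:   ^)
Step 2: in state C at pos 1, read 0 -> (C,0)->write 1,move L,goto D. Now: state=D, head=0, tape[-1..2]=0110 (head:  ^)
Step 3: in state D at pos 0, read 1 -> (D,1)->write 1,move L,goto A. Now: state=A, head=-1, tape[-2..2]=00110 (head:  ^)
Step 4: in state A at pos -1, read 0 -> (A,0)->write 1,move R,goto C. Now: state=C, head=0, tape[-2..2]=01110 (head:   ^)
Step 5: in state C at pos 0, read 1 -> (C,1)->write 1,move R,goto D. Now: state=D, head=1, tape[-2..2]=01110 (head:    ^)
Step 6: in state D at pos 1, read 1 -> (D,1)->write 1,move L,goto A. Now: state=A, head=0, tape[-2..2]=01110 (head:   ^)
Step 7: in state A at pos 0, read 1 -> (A,1)->write 0,move L,goto D. Now: state=D, head=-1, tape[-2..2]=01010 (head:  ^)
Step 8: in state D at pos -1, read 1 -> (D,1)->write 1,move L,goto A. Now: state=A, head=-2, tape[-3..2]=001010 (head:  ^)
Step 9: in state A at pos -2, read 0 -> (A,0)->write 1,move R,goto C. Now: state=C, head=-1, tape[-3..2]=011010 (head:   ^)
Step 10: in state C at pos -1, read 1 -> (C,1)->write 1,move R,goto D. Now: state=D, head=0, tape[-3..2]=011010 (head:    ^)
Step 11: in state D at pos 0, read 0 -> (D,0)->write 1,move L,goto H. Now: state=H, head=-1, tape[-3..2]=011110 (head:   ^)
State H reached at step 11; 11 <= 14 -> yes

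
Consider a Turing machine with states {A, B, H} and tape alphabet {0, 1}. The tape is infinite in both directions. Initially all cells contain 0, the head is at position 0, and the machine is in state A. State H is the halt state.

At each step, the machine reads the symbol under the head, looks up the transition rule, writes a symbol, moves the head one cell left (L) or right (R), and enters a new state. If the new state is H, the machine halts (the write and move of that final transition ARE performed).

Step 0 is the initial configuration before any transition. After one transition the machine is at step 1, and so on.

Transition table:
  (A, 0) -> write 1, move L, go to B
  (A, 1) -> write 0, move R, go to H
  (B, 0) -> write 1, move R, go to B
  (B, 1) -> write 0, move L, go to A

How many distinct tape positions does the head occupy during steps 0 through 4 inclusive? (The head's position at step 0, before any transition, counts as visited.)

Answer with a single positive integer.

Answer: 2

Derivation:
Step 1: in state A at pos 0, read 0 -> (A,0)->write 1,move L,goto B. Now: state=B, head=-1, tape[-2..1]=0010 (head:  ^)
Step 2: in state B at pos -1, read 0 -> (B,0)->write 1,move R,goto B. Now: state=B, head=0, tape[-2..1]=0110 (head:   ^)
Step 3: in state B at pos 0, read 1 -> (B,1)->write 0,move L,goto A. Now: state=A, head=-1, tape[-2..1]=0100 (head:  ^)
Step 4: in state A at pos -1, read 1 -> (A,1)->write 0,move R,goto H. Now: state=H, head=0, tape[-2..1]=0000 (head:   ^)
Head positions at steps 0..4: starting at 0, distinct positions visited = {-1, 0} -> 2 position(s)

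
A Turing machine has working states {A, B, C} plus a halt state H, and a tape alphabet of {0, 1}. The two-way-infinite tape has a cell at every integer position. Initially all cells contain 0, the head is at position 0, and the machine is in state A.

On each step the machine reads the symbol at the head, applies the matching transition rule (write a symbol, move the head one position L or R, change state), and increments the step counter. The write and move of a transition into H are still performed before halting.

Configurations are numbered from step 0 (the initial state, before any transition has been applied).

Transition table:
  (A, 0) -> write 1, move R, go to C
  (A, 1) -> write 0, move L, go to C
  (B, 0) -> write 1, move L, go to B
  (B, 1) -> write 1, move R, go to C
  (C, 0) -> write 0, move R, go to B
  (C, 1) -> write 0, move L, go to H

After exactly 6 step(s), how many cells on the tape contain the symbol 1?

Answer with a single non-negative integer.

Answer: 2

Derivation:
Step 1: in state A at pos 0, read 0 -> (A,0)->write 1,move R,goto C. Now: state=C, head=1, tape[-1..2]=0100 (head:   ^)
Step 2: in state C at pos 1, read 0 -> (C,0)->write 0,move R,goto B. Now: state=B, head=2, tape[-1..3]=01000 (head:    ^)
Step 3: in state B at pos 2, read 0 -> (B,0)->write 1,move L,goto B. Now: state=B, head=1, tape[-1..3]=01010 (head:   ^)
Step 4: in state B at pos 1, read 0 -> (B,0)->write 1,move L,goto B. Now: state=B, head=0, tape[-1..3]=01110 (head:  ^)
Step 5: in state B at pos 0, read 1 -> (B,1)->write 1,move R,goto C. Now: state=C, head=1, tape[-1..3]=01110 (head:   ^)
Step 6: in state C at pos 1, read 1 -> (C,1)->write 0,move L,goto H. Now: state=H, head=0, tape[-1..3]=01010 (head:  ^)
Cells containing 1 after step 6: {0, 2} -> 2 cell(s)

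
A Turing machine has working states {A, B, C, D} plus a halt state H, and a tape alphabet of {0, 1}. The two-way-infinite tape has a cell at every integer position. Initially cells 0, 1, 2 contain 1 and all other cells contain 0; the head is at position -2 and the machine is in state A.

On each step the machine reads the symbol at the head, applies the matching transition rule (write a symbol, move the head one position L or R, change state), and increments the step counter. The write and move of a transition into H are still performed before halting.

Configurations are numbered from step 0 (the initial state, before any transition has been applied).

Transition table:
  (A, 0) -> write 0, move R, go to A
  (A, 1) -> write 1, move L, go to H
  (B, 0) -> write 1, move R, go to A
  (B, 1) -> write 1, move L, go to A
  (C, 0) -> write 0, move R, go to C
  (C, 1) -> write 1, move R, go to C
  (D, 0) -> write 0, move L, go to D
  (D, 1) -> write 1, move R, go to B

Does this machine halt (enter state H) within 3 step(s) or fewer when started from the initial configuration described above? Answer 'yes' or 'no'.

Step 1: in state A at pos -2, read 0 -> (A,0)->write 0,move R,goto A. Now: state=A, head=-1, tape[-3..3]=0001110 (head:   ^)
Step 2: in state A at pos -1, read 0 -> (A,0)->write 0,move R,goto A. Now: state=A, head=0, tape[-3..3]=0001110 (head:    ^)
Step 3: in state A at pos 0, read 1 -> (A,1)->write 1,move L,goto H. Now: state=H, head=-1, tape[-3..3]=0001110 (head:   ^)
State H reached at step 3; 3 <= 3 -> yes

Answer: yes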